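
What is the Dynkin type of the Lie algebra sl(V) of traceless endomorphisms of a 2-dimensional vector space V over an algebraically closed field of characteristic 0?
A_1

This is sl(2), which has dimension 2^2 - 1 = 3 and rank 2 - 1 = 1 (a Cartan subalgebra is the diagonal traceless matrices). In the classification of classical Lie algebras, the special linear algebra sl(n+1) has type A_n; here n = 1, so the Dynkin diagram is a chain of 1 nodes with single edges (A_1). Hence the type is A_1.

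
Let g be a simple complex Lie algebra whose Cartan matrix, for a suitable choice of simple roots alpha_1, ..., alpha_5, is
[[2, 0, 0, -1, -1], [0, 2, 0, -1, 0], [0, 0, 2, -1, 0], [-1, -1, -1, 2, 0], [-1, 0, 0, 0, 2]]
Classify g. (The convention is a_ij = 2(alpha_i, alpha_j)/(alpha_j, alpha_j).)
type D_5

The matrix has rank 5 with 2's on the diagonal. Reading the off-diagonal entries as Dynkin edges (a single edge where a_ij = a_ji = -1; a double or triple edge where a_ij * a_ji = 2 or 3), the diagram is a chain of 3 nodes with a fork of two nodes at one end (D_5). One simple-root ordering that puts it in standard form is (alpha_5, alpha_1, alpha_4, alpha_2, alpha_3). So the algebra is type D_5, i.e. so(10).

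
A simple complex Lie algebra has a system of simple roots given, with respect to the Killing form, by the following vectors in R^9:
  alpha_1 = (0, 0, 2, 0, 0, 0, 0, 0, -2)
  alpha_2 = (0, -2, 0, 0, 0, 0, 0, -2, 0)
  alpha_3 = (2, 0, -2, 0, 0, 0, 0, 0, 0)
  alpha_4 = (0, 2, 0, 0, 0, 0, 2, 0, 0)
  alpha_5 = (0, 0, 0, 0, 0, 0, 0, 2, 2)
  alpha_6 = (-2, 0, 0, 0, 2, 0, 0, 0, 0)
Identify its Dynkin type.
A_6 (sl(7))

Compute the Cartan integers a_ij = 2(alpha_i, alpha_j)/(alpha_j, alpha_j); the resulting 6x6 Cartan matrix is
[[2, 0, -1, 0, -1, 0], [0, 2, 0, -1, -1, 0], [-1, 0, 2, 0, 0, -1], [0, -1, 0, 2, 0, 0], [-1, -1, 0, 0, 2, 0], [0, 0, -1, 0, 0, 2]].
All simple roots have the same length, so the diagram is simply laced. The associated Dynkin diagram is a chain of 6 nodes with single edges (A_6), so the type is A_6 (the algebra sl(7)).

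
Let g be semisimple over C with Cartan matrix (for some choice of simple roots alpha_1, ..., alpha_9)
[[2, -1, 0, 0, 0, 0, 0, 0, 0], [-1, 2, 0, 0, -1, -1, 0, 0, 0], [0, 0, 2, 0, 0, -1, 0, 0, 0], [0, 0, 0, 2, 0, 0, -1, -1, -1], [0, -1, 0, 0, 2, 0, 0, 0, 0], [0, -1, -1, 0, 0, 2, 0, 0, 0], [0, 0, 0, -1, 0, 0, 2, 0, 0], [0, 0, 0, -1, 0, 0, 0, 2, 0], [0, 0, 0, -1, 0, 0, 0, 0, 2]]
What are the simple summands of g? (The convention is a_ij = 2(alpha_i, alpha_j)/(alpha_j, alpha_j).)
The diagram associated to this matrix has two connected components: the simple roots {alpha_4, alpha_7, alpha_8, alpha_9} form a chain of 2 nodes with a fork of two nodes at one end (D_4), and {alpha_1, alpha_2, alpha_3, alpha_5, alpha_6} form a chain of 3 nodes with a fork of two nodes at one end (D_5). A semisimple Lie algebra decomposes uniquely as the direct sum of simple ideals, one per connected component of its Dynkin diagram, so g ≅ D_4 ⊕ D_5 (dimension 28 + 45 = 73).

D4 ⊕ D5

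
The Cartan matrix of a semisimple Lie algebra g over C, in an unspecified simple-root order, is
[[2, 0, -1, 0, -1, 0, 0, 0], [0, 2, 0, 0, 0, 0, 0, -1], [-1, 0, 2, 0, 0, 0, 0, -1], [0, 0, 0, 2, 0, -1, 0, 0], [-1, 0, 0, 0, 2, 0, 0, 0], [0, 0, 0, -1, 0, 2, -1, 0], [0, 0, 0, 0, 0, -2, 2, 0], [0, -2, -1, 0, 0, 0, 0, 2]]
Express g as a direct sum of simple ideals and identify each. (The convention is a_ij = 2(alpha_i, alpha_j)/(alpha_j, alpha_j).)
B_5 + C_3

The diagram associated to this matrix has two connected components: the simple roots {alpha_1, alpha_2, alpha_3, alpha_5, alpha_8} form a chain of 5 nodes with a double edge at one end; the terminal node there is the unique short simple root (B_5), and {alpha_4, alpha_6, alpha_7} form a chain of 3 nodes with a double edge at one end; the terminal node there is the unique long simple root (C_3). A semisimple Lie algebra decomposes uniquely as the direct sum of simple ideals, one per connected component of its Dynkin diagram, so g ≅ B_5 ⊕ C_3 (dimension 55 + 21 = 76).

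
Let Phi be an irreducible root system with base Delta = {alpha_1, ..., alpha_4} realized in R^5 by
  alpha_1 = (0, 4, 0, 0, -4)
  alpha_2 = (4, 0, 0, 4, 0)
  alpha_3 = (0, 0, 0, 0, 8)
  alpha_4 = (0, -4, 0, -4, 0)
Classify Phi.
Compute the Cartan integers a_ij = 2(alpha_i, alpha_j)/(alpha_j, alpha_j); the resulting 4x4 Cartan matrix is
[[2, 0, -1, -1], [0, 2, 0, -1], [-2, 0, 2, 0], [-1, -1, 0, 2]].
The roots have two lengths (squared-length ratio 2:1); the short ones are alpha_{1,2,4}. The associated Dynkin diagram is a chain of 4 nodes with a double edge at one end; the terminal node there is the unique long simple root (C_4), so the type is C_4 (the algebra sp(8)).

C_4 (sp(8))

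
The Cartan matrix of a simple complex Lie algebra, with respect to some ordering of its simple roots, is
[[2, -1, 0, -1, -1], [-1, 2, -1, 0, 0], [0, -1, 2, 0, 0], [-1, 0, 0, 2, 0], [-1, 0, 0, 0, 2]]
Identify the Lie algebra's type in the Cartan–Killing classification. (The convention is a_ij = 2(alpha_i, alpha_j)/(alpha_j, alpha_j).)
D5

The matrix has rank 5 with 2's on the diagonal. Reading the off-diagonal entries as Dynkin edges (a single edge where a_ij = a_ji = -1; a double or triple edge where a_ij * a_ji = 2 or 3), the diagram is a chain of 3 nodes with a fork of two nodes at one end (D_5). One simple-root ordering that puts it in standard form is (alpha_3, alpha_2, alpha_1, alpha_4, alpha_5). So the algebra is type D_5, i.e. so(10).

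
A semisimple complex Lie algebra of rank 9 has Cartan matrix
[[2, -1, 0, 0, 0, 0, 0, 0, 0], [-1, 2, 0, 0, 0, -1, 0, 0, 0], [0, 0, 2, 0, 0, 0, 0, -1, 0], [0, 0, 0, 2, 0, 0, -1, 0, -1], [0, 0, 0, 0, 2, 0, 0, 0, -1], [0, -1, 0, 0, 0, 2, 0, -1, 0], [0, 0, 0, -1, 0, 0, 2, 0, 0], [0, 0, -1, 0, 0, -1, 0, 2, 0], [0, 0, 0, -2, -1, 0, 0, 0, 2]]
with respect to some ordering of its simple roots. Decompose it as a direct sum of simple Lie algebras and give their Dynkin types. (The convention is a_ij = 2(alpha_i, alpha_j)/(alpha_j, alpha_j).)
type A_5 + type F_4

The diagram associated to this matrix has two connected components: the simple roots {alpha_1, alpha_2, alpha_3, alpha_6, alpha_8} form a chain of 5 nodes with single edges (A_5), and {alpha_4, alpha_5, alpha_7, alpha_9} form a chain of 4 nodes with a double edge between the middle two (F_4). A semisimple Lie algebra decomposes uniquely as the direct sum of simple ideals, one per connected component of its Dynkin diagram, so g ≅ A_5 ⊕ F_4 (dimension 35 + 52 = 87).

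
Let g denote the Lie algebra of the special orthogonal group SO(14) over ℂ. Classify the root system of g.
This is so(14) with 14 even, which has dimension 14(14-1)/2 = 91 and rank 14/2 = 7. In the classification of classical Lie algebras, the orthogonal algebra so(2n) in an even number of variables has type D_n; here n = 7, so the Dynkin diagram is a chain of 5 nodes with a fork of two nodes at one end (D_7). Hence the type is D_7.

D7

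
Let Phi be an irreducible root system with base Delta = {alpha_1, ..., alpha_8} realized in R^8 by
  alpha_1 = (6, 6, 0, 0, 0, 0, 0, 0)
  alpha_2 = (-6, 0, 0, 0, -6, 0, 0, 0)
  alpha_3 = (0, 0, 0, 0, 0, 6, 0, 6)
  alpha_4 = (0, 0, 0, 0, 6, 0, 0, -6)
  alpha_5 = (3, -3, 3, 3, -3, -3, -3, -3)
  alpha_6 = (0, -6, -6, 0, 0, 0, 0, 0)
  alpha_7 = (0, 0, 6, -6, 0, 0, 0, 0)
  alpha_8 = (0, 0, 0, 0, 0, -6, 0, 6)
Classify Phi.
E_8

Compute the Cartan integers a_ij = 2(alpha_i, alpha_j)/(alpha_j, alpha_j); the resulting 8x8 Cartan matrix is
[[2, -1, 0, 0, 0, -1, 0, 0], [-1, 2, 0, -1, 0, 0, 0, 0], [0, 0, 2, -1, -1, 0, 0, 0], [0, -1, -1, 2, 0, 0, 0, -1], [0, 0, -1, 0, 2, 0, 0, 0], [-1, 0, 0, 0, 0, 2, -1, 0], [0, 0, 0, 0, 0, -1, 2, 0], [0, 0, 0, -1, 0, 0, 0, 2]].
All simple roots have the same length, so the diagram is simply laced. The associated Dynkin diagram is a chain of 7 nodes with one extra node attached to the third node from one end (E_8), so the type is E_8.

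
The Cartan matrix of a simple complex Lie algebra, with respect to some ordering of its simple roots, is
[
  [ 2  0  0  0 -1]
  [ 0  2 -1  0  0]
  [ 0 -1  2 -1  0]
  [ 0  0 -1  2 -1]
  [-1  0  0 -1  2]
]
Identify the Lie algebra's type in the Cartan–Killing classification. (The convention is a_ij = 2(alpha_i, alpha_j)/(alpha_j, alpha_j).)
type A_5

The matrix has rank 5 with 2's on the diagonal. Reading the off-diagonal entries as Dynkin edges (a single edge where a_ij = a_ji = -1; a double or triple edge where a_ij * a_ji = 2 or 3), the diagram is a chain of 5 nodes with single edges (A_5). One simple-root ordering that puts it in standard form is (alpha_1, alpha_5, alpha_4, alpha_3, alpha_2). So the algebra is type A_5, i.e. sl(6).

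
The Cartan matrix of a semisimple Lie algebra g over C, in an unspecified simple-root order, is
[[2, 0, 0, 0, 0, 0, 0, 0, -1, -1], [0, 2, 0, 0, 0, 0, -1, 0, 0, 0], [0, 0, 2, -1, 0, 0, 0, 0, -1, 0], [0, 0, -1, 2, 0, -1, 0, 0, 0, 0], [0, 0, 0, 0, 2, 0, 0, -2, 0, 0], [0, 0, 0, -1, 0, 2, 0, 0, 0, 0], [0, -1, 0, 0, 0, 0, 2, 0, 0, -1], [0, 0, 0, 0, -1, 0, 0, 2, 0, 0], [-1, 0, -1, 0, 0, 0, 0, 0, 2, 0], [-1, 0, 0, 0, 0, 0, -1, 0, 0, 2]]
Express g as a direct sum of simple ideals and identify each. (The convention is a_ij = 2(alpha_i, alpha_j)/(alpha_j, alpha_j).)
A_8 ⊕ B_2

The diagram associated to this matrix has two connected components: the simple roots {alpha_1, alpha_2, alpha_3, alpha_4, alpha_6, alpha_7, alpha_9, alpha_10} form a chain of 8 nodes with single edges (A_8), and {alpha_5, alpha_8} form a chain of 2 nodes with a double edge at one end; the terminal node there is the unique short simple root (B_2). A semisimple Lie algebra decomposes uniquely as the direct sum of simple ideals, one per connected component of its Dynkin diagram, so g ≅ A_8 ⊕ B_2 (dimension 80 + 10 = 90).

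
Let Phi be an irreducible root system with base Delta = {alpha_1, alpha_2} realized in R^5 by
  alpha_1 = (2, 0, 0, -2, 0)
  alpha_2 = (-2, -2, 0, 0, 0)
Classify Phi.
Compute the Cartan integers a_ij = 2(alpha_i, alpha_j)/(alpha_j, alpha_j); the resulting 2x2 Cartan matrix is
[[2, -1], [-1, 2]].
All simple roots have the same length, so the diagram is simply laced. The associated Dynkin diagram is a chain of 2 nodes with single edges (A_2), so the type is A_2 (the algebra sl(3)).

A_2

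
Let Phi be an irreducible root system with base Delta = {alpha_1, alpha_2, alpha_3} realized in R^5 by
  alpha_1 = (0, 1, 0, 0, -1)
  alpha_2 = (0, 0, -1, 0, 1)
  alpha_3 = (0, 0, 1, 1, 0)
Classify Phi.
A_3

Compute the Cartan integers a_ij = 2(alpha_i, alpha_j)/(alpha_j, alpha_j); the resulting 3x3 Cartan matrix is
[[2, -1, 0], [-1, 2, -1], [0, -1, 2]].
All simple roots have the same length, so the diagram is simply laced. The associated Dynkin diagram is a chain of 3 nodes with single edges (A_3), so the type is A_3 (the algebra sl(4)).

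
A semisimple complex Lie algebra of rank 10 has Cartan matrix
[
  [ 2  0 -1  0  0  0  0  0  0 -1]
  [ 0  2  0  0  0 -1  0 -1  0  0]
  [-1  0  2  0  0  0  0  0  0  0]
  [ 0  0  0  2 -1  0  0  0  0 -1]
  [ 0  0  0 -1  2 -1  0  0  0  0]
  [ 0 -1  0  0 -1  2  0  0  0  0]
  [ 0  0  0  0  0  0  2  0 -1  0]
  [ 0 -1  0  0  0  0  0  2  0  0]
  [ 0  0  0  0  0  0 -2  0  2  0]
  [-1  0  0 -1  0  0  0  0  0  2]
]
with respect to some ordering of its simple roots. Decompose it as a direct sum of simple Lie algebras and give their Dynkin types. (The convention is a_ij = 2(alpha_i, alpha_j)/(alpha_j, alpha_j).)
type A_8 + type B_2

The diagram associated to this matrix has two connected components: the simple roots {alpha_1, alpha_2, alpha_3, alpha_4, alpha_5, alpha_6, alpha_8, alpha_10} form a chain of 8 nodes with single edges (A_8), and {alpha_7, alpha_9} form a chain of 2 nodes with a double edge at one end; the terminal node there is the unique short simple root (B_2). A semisimple Lie algebra decomposes uniquely as the direct sum of simple ideals, one per connected component of its Dynkin diagram, so g ≅ A_8 ⊕ B_2 (dimension 80 + 10 = 90).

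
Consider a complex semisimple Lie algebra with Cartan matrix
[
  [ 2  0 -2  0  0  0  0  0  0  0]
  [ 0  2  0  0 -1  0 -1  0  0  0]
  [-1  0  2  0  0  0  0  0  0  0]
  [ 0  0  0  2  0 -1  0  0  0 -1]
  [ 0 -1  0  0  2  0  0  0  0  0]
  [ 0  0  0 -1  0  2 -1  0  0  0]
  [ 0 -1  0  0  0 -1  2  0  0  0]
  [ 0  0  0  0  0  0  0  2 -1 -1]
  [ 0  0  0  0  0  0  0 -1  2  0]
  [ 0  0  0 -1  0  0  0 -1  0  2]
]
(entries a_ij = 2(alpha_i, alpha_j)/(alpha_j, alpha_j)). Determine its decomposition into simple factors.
A8 + B2

The diagram associated to this matrix has two connected components: the simple roots {alpha_2, alpha_4, alpha_5, alpha_6, alpha_7, alpha_8, alpha_9, alpha_10} form a chain of 8 nodes with single edges (A_8), and {alpha_1, alpha_3} form a chain of 2 nodes with a double edge at one end; the terminal node there is the unique short simple root (B_2). A semisimple Lie algebra decomposes uniquely as the direct sum of simple ideals, one per connected component of its Dynkin diagram, so g ≅ A_8 ⊕ B_2 (dimension 80 + 10 = 90).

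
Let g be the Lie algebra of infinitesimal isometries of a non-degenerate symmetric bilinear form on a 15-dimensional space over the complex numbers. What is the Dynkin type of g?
B_7 (so(15))

This is so(15) with 15 odd, which has dimension 15(15-1)/2 = 105 and rank (15-1)/2 = 7. In the classification of classical Lie algebras, the orthogonal algebra so(2n+1) in an odd number of variables has type B_n; here n = 7, so the Dynkin diagram is a chain of 7 nodes with a double edge at one end; the terminal node there is the unique short simple root (B_7). Hence the type is B_7.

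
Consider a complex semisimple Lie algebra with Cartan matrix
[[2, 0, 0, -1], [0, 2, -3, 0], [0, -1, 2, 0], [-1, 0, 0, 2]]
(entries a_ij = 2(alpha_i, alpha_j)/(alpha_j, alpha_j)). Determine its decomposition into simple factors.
A_2 (sl(3)) + G_2

The diagram associated to this matrix has two connected components: the simple roots {alpha_1, alpha_4} form a chain of 2 nodes with single edges (A_2), and {alpha_2, alpha_3} form two nodes joined by a triple edge (G_2). A semisimple Lie algebra decomposes uniquely as the direct sum of simple ideals, one per connected component of its Dynkin diagram, so g ≅ A_2 ⊕ G_2 (dimension 8 + 14 = 22).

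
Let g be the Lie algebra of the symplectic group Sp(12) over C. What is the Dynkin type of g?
This is sp(12), which has dimension 12(12+1)/2 = 78 and rank 12/2 = 6. In the classification of classical Lie algebras, the symplectic algebra sp(2n) has type C_n; here n = 6, so the Dynkin diagram is a chain of 6 nodes with a double edge at one end; the terminal node there is the unique long simple root (C_6). Hence the type is C_6.

C_6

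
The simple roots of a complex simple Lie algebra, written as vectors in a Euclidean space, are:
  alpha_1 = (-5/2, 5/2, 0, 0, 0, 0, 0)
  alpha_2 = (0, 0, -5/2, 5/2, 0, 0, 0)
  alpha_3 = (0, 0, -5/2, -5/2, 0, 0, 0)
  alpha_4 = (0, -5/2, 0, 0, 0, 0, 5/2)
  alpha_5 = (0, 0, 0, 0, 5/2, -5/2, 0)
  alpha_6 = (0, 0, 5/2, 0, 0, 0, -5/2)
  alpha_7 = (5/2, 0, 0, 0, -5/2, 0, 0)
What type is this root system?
type D_7

Compute the Cartan integers a_ij = 2(alpha_i, alpha_j)/(alpha_j, alpha_j); the resulting 7x7 Cartan matrix is
[[2, 0, 0, -1, 0, 0, -1], [0, 2, 0, 0, 0, -1, 0], [0, 0, 2, 0, 0, -1, 0], [-1, 0, 0, 2, 0, -1, 0], [0, 0, 0, 0, 2, 0, -1], [0, -1, -1, -1, 0, 2, 0], [-1, 0, 0, 0, -1, 0, 2]].
All simple roots have the same length, so the diagram is simply laced. The associated Dynkin diagram is a chain of 5 nodes with a fork of two nodes at one end (D_7), so the type is D_7 (the algebra so(14)).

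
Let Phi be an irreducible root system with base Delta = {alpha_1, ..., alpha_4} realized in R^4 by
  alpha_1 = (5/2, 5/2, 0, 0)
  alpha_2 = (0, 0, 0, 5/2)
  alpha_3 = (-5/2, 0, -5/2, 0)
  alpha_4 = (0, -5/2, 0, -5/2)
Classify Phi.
Compute the Cartan integers a_ij = 2(alpha_i, alpha_j)/(alpha_j, alpha_j); the resulting 4x4 Cartan matrix is
[[2, 0, -1, -1], [0, 2, 0, -1], [-1, 0, 2, 0], [-1, -2, 0, 2]].
The roots have two lengths (squared-length ratio 2:1); the short ones are alpha_{2}. The associated Dynkin diagram is a chain of 4 nodes with a double edge at one end; the terminal node there is the unique short simple root (B_4), so the type is B_4 (the algebra so(9)).

B4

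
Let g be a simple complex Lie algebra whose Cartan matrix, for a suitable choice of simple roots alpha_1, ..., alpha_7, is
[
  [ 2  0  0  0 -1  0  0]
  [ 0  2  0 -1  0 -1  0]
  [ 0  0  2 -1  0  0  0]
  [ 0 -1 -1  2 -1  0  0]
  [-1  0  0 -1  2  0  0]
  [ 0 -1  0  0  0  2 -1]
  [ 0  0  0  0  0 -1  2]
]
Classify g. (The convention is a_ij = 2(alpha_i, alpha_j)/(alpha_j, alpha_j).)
The matrix has rank 7 with 2's on the diagonal. Reading the off-diagonal entries as Dynkin edges (a single edge where a_ij = a_ji = -1; a double or triple edge where a_ij * a_ji = 2 or 3), the diagram is a chain of 6 nodes with one extra node attached to the third node from one end (E_7). One simple-root ordering that puts it in standard form is (alpha_1, alpha_3, alpha_5, alpha_4, alpha_2, alpha_6, alpha_7). So the algebra is type E_7.

E_7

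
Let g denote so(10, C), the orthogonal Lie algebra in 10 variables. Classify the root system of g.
D5

This is so(10) with 10 even, which has dimension 10(10-1)/2 = 45 and rank 10/2 = 5. In the classification of classical Lie algebras, the orthogonal algebra so(2n) in an even number of variables has type D_n; here n = 5, so the Dynkin diagram is a chain of 3 nodes with a fork of two nodes at one end (D_5). Hence the type is D_5.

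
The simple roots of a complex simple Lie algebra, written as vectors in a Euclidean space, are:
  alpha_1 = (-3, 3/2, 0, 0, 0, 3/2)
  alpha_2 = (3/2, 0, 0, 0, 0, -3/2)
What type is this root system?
Compute the Cartan integers a_ij = 2(alpha_i, alpha_j)/(alpha_j, alpha_j); the resulting 2x2 Cartan matrix is
[[2, -3], [-1, 2]].
The roots have two lengths (squared-length ratio 3:1); the short ones are alpha_{2}. The associated Dynkin diagram is two nodes joined by a triple edge (G_2), so the type is G_2.

G2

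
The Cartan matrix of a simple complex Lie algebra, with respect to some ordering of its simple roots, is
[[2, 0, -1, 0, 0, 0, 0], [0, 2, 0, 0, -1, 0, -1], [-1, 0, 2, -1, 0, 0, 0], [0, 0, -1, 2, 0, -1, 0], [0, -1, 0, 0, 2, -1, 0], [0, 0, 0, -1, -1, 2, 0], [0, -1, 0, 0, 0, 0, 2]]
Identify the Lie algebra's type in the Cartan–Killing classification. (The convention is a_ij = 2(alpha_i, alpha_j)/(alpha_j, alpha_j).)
A_7

The matrix has rank 7 with 2's on the diagonal. Reading the off-diagonal entries as Dynkin edges (a single edge where a_ij = a_ji = -1; a double or triple edge where a_ij * a_ji = 2 or 3), the diagram is a chain of 7 nodes with single edges (A_7). One simple-root ordering that puts it in standard form is (alpha_7, alpha_2, alpha_5, alpha_6, alpha_4, alpha_3, alpha_1). So the algebra is type A_7, i.e. sl(8).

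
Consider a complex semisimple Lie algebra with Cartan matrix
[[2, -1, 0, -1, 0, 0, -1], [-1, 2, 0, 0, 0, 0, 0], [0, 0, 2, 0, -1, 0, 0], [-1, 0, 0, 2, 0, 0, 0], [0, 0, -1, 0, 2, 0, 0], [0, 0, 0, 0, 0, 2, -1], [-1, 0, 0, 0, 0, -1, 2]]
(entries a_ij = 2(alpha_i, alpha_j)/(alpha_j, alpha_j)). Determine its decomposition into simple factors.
The diagram associated to this matrix has two connected components: the simple roots {alpha_3, alpha_5} form a chain of 2 nodes with single edges (A_2), and {alpha_1, alpha_2, alpha_4, alpha_6, alpha_7} form a chain of 3 nodes with a fork of two nodes at one end (D_5). A semisimple Lie algebra decomposes uniquely as the direct sum of simple ideals, one per connected component of its Dynkin diagram, so g ≅ A_2 ⊕ D_5 (dimension 8 + 45 = 53).

type A_2 + type D_5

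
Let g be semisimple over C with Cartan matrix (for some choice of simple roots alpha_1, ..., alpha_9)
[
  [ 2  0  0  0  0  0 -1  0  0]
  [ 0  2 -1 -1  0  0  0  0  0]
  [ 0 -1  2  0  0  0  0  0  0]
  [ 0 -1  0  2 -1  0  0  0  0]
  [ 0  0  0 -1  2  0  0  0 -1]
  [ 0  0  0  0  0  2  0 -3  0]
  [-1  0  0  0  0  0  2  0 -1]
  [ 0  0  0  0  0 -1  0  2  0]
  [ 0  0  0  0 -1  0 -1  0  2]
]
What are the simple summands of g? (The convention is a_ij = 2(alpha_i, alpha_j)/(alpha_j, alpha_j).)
The diagram associated to this matrix has two connected components: the simple roots {alpha_1, alpha_2, alpha_3, alpha_4, alpha_5, alpha_7, alpha_9} form a chain of 7 nodes with single edges (A_7), and {alpha_6, alpha_8} form two nodes joined by a triple edge (G_2). A semisimple Lie algebra decomposes uniquely as the direct sum of simple ideals, one per connected component of its Dynkin diagram, so g ≅ A_7 ⊕ G_2 (dimension 63 + 14 = 77).

A_7 (sl(8)) ⊕ G_2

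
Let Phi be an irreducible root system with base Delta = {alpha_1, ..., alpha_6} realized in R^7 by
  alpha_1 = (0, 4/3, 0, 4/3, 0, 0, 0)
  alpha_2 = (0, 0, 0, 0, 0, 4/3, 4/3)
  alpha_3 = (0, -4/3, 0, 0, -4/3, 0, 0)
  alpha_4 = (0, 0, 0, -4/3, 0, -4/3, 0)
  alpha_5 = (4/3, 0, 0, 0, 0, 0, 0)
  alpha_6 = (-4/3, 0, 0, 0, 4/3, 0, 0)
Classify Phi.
B_6

Compute the Cartan integers a_ij = 2(alpha_i, alpha_j)/(alpha_j, alpha_j); the resulting 6x6 Cartan matrix is
[[2, 0, -1, -1, 0, 0], [0, 2, 0, -1, 0, 0], [-1, 0, 2, 0, 0, -1], [-1, -1, 0, 2, 0, 0], [0, 0, 0, 0, 2, -1], [0, 0, -1, 0, -2, 2]].
The roots have two lengths (squared-length ratio 2:1); the short ones are alpha_{5}. The associated Dynkin diagram is a chain of 6 nodes with a double edge at one end; the terminal node there is the unique short simple root (B_6), so the type is B_6 (the algebra so(13)).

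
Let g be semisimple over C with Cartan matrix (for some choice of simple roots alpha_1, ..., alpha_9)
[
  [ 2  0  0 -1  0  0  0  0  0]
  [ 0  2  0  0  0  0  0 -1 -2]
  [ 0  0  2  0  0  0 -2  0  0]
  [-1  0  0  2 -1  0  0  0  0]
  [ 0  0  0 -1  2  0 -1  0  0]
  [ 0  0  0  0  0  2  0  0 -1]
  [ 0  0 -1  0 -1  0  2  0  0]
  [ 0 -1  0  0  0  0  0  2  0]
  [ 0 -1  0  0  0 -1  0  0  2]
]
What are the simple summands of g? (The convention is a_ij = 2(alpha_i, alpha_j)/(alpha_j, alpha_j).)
The diagram associated to this matrix has two connected components: the simple roots {alpha_1, alpha_3, alpha_4, alpha_5, alpha_7} form a chain of 5 nodes with a double edge at one end; the terminal node there is the unique long simple root (C_5), and {alpha_2, alpha_6, alpha_8, alpha_9} form a chain of 4 nodes with a double edge between the middle two (F_4). A semisimple Lie algebra decomposes uniquely as the direct sum of simple ideals, one per connected component of its Dynkin diagram, so g ≅ C_5 ⊕ F_4 (dimension 55 + 52 = 107).

C_5 ⊕ F_4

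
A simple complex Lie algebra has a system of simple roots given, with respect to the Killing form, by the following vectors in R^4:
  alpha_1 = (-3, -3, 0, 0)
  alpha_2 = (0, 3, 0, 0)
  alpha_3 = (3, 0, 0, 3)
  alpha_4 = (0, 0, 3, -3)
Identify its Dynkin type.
Compute the Cartan integers a_ij = 2(alpha_i, alpha_j)/(alpha_j, alpha_j); the resulting 4x4 Cartan matrix is
[[2, -2, -1, 0], [-1, 2, 0, 0], [-1, 0, 2, -1], [0, 0, -1, 2]].
The roots have two lengths (squared-length ratio 2:1); the short ones are alpha_{2}. The associated Dynkin diagram is a chain of 4 nodes with a double edge at one end; the terminal node there is the unique short simple root (B_4), so the type is B_4 (the algebra so(9)).

B_4 (so(9))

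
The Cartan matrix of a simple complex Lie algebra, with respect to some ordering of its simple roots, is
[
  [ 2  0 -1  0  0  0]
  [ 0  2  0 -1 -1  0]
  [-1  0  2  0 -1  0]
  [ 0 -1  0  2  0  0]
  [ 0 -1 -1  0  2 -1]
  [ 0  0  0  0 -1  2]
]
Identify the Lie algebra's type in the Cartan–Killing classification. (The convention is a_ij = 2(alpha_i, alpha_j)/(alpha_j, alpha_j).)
E_6

The matrix has rank 6 with 2's on the diagonal. Reading the off-diagonal entries as Dynkin edges (a single edge where a_ij = a_ji = -1; a double or triple edge where a_ij * a_ji = 2 or 3), the diagram is a chain of 5 nodes with one extra node attached to the third node from one end (E_6). One simple-root ordering that puts it in standard form is (alpha_4, alpha_6, alpha_2, alpha_5, alpha_3, alpha_1). So the algebra is type E_6.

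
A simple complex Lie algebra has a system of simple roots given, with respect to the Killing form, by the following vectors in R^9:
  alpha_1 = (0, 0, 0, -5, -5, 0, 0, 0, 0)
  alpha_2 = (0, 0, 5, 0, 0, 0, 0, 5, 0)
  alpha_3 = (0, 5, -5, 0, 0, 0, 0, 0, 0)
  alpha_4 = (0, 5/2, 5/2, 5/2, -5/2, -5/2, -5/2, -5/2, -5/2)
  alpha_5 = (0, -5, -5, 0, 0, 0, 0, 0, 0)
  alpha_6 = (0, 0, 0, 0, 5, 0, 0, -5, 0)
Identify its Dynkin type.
E6

Compute the Cartan integers a_ij = 2(alpha_i, alpha_j)/(alpha_j, alpha_j); the resulting 6x6 Cartan matrix is
[[2, 0, 0, 0, 0, -1], [0, 2, -1, 0, -1, -1], [0, -1, 2, 0, 0, 0], [0, 0, 0, 2, -1, 0], [0, -1, 0, -1, 2, 0], [-1, -1, 0, 0, 0, 2]].
All simple roots have the same length, so the diagram is simply laced. The associated Dynkin diagram is a chain of 5 nodes with one extra node attached to the third node from one end (E_6), so the type is E_6.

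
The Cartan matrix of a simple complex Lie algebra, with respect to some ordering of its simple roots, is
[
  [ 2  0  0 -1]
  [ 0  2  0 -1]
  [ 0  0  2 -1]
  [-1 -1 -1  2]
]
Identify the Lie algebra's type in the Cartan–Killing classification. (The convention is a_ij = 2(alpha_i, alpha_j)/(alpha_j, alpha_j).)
D_4 (so(8))

The matrix has rank 4 with 2's on the diagonal. Reading the off-diagonal entries as Dynkin edges (a single edge where a_ij = a_ji = -1; a double or triple edge where a_ij * a_ji = 2 or 3), the diagram is a chain of 2 nodes with a fork of two nodes at one end (D_4). One simple-root ordering that puts it in standard form is (alpha_3, alpha_4, alpha_2, alpha_1). So the algebra is type D_4, i.e. so(8).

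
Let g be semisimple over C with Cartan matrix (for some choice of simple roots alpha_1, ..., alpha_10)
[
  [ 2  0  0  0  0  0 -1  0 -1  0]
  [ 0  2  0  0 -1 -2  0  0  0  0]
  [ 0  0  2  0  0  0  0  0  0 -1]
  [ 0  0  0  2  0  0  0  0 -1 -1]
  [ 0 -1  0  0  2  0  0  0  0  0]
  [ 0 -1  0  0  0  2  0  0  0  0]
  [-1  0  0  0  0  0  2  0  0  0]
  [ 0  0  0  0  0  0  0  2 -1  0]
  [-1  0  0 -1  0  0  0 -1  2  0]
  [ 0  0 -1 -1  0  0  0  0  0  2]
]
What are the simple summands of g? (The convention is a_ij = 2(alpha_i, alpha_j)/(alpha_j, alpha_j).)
The diagram associated to this matrix has two connected components: the simple roots {alpha_2, alpha_5, alpha_6} form a chain of 3 nodes with a double edge at one end; the terminal node there is the unique short simple root (B_3), and {alpha_1, alpha_3, alpha_4, alpha_7, alpha_8, alpha_9, alpha_10} form a chain of 6 nodes with one extra node attached to the third node from one end (E_7). A semisimple Lie algebra decomposes uniquely as the direct sum of simple ideals, one per connected component of its Dynkin diagram, so g ≅ B_3 ⊕ E_7 (dimension 21 + 133 = 154).

type B_3 + type E_7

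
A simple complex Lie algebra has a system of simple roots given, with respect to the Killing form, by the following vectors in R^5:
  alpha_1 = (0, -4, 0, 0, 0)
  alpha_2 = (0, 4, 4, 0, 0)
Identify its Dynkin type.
type B_2

Compute the Cartan integers a_ij = 2(alpha_i, alpha_j)/(alpha_j, alpha_j); the resulting 2x2 Cartan matrix is
[[2, -1], [-2, 2]].
The roots have two lengths (squared-length ratio 2:1); the short ones are alpha_{1}. The associated Dynkin diagram is a chain of 2 nodes with a double edge at one end; the terminal node there is the unique short simple root (B_2), so the type is B_2 (the algebra so(5)).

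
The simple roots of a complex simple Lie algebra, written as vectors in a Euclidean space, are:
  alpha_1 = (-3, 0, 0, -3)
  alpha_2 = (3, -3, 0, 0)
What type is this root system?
Compute the Cartan integers a_ij = 2(alpha_i, alpha_j)/(alpha_j, alpha_j); the resulting 2x2 Cartan matrix is
[[2, -1], [-1, 2]].
All simple roots have the same length, so the diagram is simply laced. The associated Dynkin diagram is a chain of 2 nodes with single edges (A_2), so the type is A_2 (the algebra sl(3)).

type A_2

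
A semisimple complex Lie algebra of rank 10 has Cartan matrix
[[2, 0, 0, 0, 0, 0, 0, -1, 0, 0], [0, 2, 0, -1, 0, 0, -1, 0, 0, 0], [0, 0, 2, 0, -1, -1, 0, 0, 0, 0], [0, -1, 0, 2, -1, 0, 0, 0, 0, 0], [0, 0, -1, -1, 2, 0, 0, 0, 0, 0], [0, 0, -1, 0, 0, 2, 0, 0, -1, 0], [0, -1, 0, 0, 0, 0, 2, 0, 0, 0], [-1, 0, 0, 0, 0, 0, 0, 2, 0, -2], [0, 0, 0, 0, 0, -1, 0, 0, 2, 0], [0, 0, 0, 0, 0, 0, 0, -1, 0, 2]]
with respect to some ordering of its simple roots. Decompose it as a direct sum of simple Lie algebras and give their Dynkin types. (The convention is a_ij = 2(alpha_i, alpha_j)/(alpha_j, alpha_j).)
A_7 ⊕ B_3

The diagram associated to this matrix has two connected components: the simple roots {alpha_2, alpha_3, alpha_4, alpha_5, alpha_6, alpha_7, alpha_9} form a chain of 7 nodes with single edges (A_7), and {alpha_1, alpha_8, alpha_10} form a chain of 3 nodes with a double edge at one end; the terminal node there is the unique short simple root (B_3). A semisimple Lie algebra decomposes uniquely as the direct sum of simple ideals, one per connected component of its Dynkin diagram, so g ≅ A_7 ⊕ B_3 (dimension 63 + 21 = 84).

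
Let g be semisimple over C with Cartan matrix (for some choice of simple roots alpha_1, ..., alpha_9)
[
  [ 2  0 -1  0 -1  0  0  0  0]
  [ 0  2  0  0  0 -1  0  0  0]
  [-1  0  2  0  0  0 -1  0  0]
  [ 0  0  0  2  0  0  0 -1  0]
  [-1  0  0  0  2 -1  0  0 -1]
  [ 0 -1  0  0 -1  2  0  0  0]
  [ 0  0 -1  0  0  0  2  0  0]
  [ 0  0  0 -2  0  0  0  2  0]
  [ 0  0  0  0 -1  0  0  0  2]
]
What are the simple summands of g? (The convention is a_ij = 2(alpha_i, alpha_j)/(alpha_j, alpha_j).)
type B_2 + type E_7

The diagram associated to this matrix has two connected components: the simple roots {alpha_4, alpha_8} form a chain of 2 nodes with a double edge at one end; the terminal node there is the unique short simple root (B_2), and {alpha_1, alpha_2, alpha_3, alpha_5, alpha_6, alpha_7, alpha_9} form a chain of 6 nodes with one extra node attached to the third node from one end (E_7). A semisimple Lie algebra decomposes uniquely as the direct sum of simple ideals, one per connected component of its Dynkin diagram, so g ≅ B_2 ⊕ E_7 (dimension 10 + 133 = 143).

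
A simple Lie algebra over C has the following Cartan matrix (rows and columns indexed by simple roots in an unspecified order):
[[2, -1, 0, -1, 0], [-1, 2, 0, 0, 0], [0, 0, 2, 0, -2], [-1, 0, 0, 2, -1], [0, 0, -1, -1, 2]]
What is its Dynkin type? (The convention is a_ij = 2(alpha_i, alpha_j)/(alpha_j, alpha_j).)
The matrix has rank 5 with 2's on the diagonal. Reading the off-diagonal entries as Dynkin edges (a single edge where a_ij = a_ji = -1; a double or triple edge where a_ij * a_ji = 2 or 3), the diagram is a chain of 5 nodes with a double edge at one end; the terminal node there is the unique long simple root (C_5). One simple-root ordering that puts it in standard form is (alpha_2, alpha_1, alpha_4, alpha_5, alpha_3). So the algebra is type C_5, i.e. sp(10).

C_5 (sp(10))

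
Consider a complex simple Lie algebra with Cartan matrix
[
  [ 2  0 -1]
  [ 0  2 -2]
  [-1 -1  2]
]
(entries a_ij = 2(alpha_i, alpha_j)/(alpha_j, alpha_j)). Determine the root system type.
The matrix has rank 3 with 2's on the diagonal. Reading the off-diagonal entries as Dynkin edges (a single edge where a_ij = a_ji = -1; a double or triple edge where a_ij * a_ji = 2 or 3), the diagram is a chain of 3 nodes with a double edge at one end; the terminal node there is the unique long simple root (C_3). One simple-root ordering that puts it in standard form is (alpha_1, alpha_3, alpha_2). So the algebra is type C_3, i.e. sp(6).

C3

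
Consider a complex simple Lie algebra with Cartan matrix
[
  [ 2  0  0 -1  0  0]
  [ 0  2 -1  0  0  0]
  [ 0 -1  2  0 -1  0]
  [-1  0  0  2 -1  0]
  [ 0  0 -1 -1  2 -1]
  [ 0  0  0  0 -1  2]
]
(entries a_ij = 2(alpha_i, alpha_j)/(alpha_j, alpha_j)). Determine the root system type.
The matrix has rank 6 with 2's on the diagonal. Reading the off-diagonal entries as Dynkin edges (a single edge where a_ij = a_ji = -1; a double or triple edge where a_ij * a_ji = 2 or 3), the diagram is a chain of 5 nodes with one extra node attached to the third node from one end (E_6). One simple-root ordering that puts it in standard form is (alpha_2, alpha_6, alpha_3, alpha_5, alpha_4, alpha_1). So the algebra is type E_6.

E6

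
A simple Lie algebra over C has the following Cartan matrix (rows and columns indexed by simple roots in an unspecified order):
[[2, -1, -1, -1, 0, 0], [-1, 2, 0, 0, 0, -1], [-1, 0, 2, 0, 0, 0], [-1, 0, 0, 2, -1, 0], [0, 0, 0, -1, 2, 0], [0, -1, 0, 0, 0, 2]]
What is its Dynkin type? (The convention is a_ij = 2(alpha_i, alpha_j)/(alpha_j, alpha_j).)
E_6

The matrix has rank 6 with 2's on the diagonal. Reading the off-diagonal entries as Dynkin edges (a single edge where a_ij = a_ji = -1; a double or triple edge where a_ij * a_ji = 2 or 3), the diagram is a chain of 5 nodes with one extra node attached to the third node from one end (E_6). One simple-root ordering that puts it in standard form is (alpha_6, alpha_3, alpha_2, alpha_1, alpha_4, alpha_5). So the algebra is type E_6.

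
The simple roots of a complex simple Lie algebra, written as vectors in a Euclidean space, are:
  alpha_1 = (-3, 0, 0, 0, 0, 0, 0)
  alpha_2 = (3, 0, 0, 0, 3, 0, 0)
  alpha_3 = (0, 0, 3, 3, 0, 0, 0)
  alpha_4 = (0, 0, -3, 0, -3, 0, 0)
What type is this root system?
B4

Compute the Cartan integers a_ij = 2(alpha_i, alpha_j)/(alpha_j, alpha_j); the resulting 4x4 Cartan matrix is
[[2, -1, 0, 0], [-2, 2, 0, -1], [0, 0, 2, -1], [0, -1, -1, 2]].
The roots have two lengths (squared-length ratio 2:1); the short ones are alpha_{1}. The associated Dynkin diagram is a chain of 4 nodes with a double edge at one end; the terminal node there is the unique short simple root (B_4), so the type is B_4 (the algebra so(9)).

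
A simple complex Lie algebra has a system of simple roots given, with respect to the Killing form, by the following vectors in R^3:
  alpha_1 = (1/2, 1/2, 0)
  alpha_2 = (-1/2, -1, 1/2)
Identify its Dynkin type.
Compute the Cartan integers a_ij = 2(alpha_i, alpha_j)/(alpha_j, alpha_j); the resulting 2x2 Cartan matrix is
[[2, -1], [-3, 2]].
The roots have two lengths (squared-length ratio 3:1); the short ones are alpha_{1}. The associated Dynkin diagram is two nodes joined by a triple edge (G_2), so the type is G_2.

type G_2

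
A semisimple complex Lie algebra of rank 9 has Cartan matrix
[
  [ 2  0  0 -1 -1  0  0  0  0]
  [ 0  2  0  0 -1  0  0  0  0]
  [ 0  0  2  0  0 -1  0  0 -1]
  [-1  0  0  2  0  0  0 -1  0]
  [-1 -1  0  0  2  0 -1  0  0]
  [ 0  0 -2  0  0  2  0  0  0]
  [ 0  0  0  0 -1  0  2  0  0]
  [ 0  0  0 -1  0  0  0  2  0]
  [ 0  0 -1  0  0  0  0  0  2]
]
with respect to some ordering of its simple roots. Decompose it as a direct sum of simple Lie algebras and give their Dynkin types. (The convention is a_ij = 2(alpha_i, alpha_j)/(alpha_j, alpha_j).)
type C_3 ⊕ type D_6

The diagram associated to this matrix has two connected components: the simple roots {alpha_3, alpha_6, alpha_9} form a chain of 3 nodes with a double edge at one end; the terminal node there is the unique long simple root (C_3), and {alpha_1, alpha_2, alpha_4, alpha_5, alpha_7, alpha_8} form a chain of 4 nodes with a fork of two nodes at one end (D_6). A semisimple Lie algebra decomposes uniquely as the direct sum of simple ideals, one per connected component of its Dynkin diagram, so g ≅ C_3 ⊕ D_6 (dimension 21 + 66 = 87).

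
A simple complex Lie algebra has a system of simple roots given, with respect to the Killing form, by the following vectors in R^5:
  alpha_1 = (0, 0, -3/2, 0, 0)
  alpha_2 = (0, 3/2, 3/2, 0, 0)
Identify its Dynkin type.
B2

Compute the Cartan integers a_ij = 2(alpha_i, alpha_j)/(alpha_j, alpha_j); the resulting 2x2 Cartan matrix is
[[2, -1], [-2, 2]].
The roots have two lengths (squared-length ratio 2:1); the short ones are alpha_{1}. The associated Dynkin diagram is a chain of 2 nodes with a double edge at one end; the terminal node there is the unique short simple root (B_2), so the type is B_2 (the algebra so(5)).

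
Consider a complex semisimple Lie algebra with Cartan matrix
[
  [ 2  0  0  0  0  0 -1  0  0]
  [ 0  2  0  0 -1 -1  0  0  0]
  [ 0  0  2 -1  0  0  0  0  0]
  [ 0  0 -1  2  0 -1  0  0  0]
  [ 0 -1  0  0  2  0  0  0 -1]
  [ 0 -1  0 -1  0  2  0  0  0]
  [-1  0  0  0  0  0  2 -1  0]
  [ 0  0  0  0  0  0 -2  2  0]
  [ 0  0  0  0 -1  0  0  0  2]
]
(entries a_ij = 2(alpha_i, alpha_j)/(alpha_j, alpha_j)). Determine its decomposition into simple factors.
A_6 + C_3

The diagram associated to this matrix has two connected components: the simple roots {alpha_2, alpha_3, alpha_4, alpha_5, alpha_6, alpha_9} form a chain of 6 nodes with single edges (A_6), and {alpha_1, alpha_7, alpha_8} form a chain of 3 nodes with a double edge at one end; the terminal node there is the unique long simple root (C_3). A semisimple Lie algebra decomposes uniquely as the direct sum of simple ideals, one per connected component of its Dynkin diagram, so g ≅ A_6 ⊕ C_3 (dimension 48 + 21 = 69).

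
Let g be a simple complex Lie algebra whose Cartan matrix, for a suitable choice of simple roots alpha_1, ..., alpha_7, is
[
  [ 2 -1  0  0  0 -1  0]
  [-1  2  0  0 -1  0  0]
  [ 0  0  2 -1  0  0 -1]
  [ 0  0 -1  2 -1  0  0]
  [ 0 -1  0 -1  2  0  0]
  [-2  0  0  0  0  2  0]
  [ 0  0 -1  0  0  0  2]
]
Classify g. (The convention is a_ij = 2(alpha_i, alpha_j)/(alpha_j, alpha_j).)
The matrix has rank 7 with 2's on the diagonal. Reading the off-diagonal entries as Dynkin edges (a single edge where a_ij = a_ji = -1; a double or triple edge where a_ij * a_ji = 2 or 3), the diagram is a chain of 7 nodes with a double edge at one end; the terminal node there is the unique long simple root (C_7). One simple-root ordering that puts it in standard form is (alpha_7, alpha_3, alpha_4, alpha_5, alpha_2, alpha_1, alpha_6). So the algebra is type C_7, i.e. sp(14).

C_7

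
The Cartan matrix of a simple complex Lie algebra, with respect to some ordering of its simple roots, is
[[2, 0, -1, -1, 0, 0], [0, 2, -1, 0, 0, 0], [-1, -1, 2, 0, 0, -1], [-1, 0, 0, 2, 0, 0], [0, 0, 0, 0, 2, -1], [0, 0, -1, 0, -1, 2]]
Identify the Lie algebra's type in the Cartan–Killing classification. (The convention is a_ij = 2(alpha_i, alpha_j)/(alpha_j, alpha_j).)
The matrix has rank 6 with 2's on the diagonal. Reading the off-diagonal entries as Dynkin edges (a single edge where a_ij = a_ji = -1; a double or triple edge where a_ij * a_ji = 2 or 3), the diagram is a chain of 5 nodes with one extra node attached to the third node from one end (E_6). One simple-root ordering that puts it in standard form is (alpha_5, alpha_2, alpha_6, alpha_3, alpha_1, alpha_4). So the algebra is type E_6.

E_6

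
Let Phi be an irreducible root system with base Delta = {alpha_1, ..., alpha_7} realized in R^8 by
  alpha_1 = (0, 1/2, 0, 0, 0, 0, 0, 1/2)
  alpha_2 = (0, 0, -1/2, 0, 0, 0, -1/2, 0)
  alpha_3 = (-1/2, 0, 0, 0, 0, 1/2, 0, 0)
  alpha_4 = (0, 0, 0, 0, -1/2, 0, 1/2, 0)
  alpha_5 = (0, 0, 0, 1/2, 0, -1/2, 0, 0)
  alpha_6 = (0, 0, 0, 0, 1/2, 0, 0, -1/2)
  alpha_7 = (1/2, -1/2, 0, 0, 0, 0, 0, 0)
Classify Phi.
Compute the Cartan integers a_ij = 2(alpha_i, alpha_j)/(alpha_j, alpha_j); the resulting 7x7 Cartan matrix is
[[2, 0, 0, 0, 0, -1, -1], [0, 2, 0, -1, 0, 0, 0], [0, 0, 2, 0, -1, 0, -1], [0, -1, 0, 2, 0, -1, 0], [0, 0, -1, 0, 2, 0, 0], [-1, 0, 0, -1, 0, 2, 0], [-1, 0, -1, 0, 0, 0, 2]].
All simple roots have the same length, so the diagram is simply laced. The associated Dynkin diagram is a chain of 7 nodes with single edges (A_7), so the type is A_7 (the algebra sl(8)).

A_7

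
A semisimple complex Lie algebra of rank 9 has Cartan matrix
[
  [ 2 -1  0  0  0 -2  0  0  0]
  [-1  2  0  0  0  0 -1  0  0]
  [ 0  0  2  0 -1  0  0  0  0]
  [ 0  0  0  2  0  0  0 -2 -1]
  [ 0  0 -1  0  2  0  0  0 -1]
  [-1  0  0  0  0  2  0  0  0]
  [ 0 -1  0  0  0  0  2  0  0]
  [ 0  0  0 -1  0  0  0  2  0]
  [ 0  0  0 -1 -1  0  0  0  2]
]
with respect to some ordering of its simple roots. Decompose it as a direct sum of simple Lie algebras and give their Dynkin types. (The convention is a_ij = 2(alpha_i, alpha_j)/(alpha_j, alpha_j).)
The diagram associated to this matrix has two connected components: the simple roots {alpha_1, alpha_2, alpha_6, alpha_7} form a chain of 4 nodes with a double edge at one end; the terminal node there is the unique short simple root (B_4), and {alpha_3, alpha_4, alpha_5, alpha_8, alpha_9} form a chain of 5 nodes with a double edge at one end; the terminal node there is the unique short simple root (B_5). A semisimple Lie algebra decomposes uniquely as the direct sum of simple ideals, one per connected component of its Dynkin diagram, so g ≅ B_4 ⊕ B_5 (dimension 36 + 55 = 91).

B_4 + B_5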